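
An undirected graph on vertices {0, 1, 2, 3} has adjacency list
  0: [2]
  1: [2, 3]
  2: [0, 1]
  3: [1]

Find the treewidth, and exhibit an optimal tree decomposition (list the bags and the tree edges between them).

Each bag holds 2 vertices, so the decomposition has width 1, which upper-bounds the treewidth. G has an edge, so its treewidth is at least 1. The upper and lower bounds meet at 1, so that is the treewidth.

Treewidth 1.
One such decomposition:
Bags: B1 = {1, 3}  B2 = {1, 2}  B3 = {0, 2}
Tree: B1–B2, B2–B3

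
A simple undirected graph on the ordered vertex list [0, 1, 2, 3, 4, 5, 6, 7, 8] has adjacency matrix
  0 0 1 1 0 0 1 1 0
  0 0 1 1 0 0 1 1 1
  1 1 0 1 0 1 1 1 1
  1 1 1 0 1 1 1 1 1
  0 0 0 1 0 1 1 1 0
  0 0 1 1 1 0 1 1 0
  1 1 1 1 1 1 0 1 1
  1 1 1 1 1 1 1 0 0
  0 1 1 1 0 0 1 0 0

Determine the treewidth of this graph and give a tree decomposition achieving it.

Treewidth 4.
One such decomposition:
Bags: B1 = {2, 3, 5, 6, 7}  B2 = {1, 2, 3, 6, 7}  B3 = {0, 2, 3, 6, 7}  B4 = {3, 4, 5, 6, 7}  B5 = {1, 2, 3, 6, 8}
Tree: B1–B2, B2–B3, B1–B4, B2–B5

Every bag has size at most 5, so the width is 5 − 1 = 4 and tw(G) ≤ 4. Conversely, {1, 2, 3, 6, 8} is a clique of size 5, and the vertices of any clique must share a bag in every tree decomposition; so some bag has ≥ 5 vertices and tw(G) ≥ 4. Combining the bounds, tw(G) = 4.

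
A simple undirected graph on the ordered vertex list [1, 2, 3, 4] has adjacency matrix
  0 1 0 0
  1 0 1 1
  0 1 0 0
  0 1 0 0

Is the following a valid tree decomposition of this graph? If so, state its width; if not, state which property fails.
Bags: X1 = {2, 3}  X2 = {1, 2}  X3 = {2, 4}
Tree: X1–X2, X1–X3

Checking the three conditions: (i) the bags cover all of {1, 2, 3, 4}; (ii) for each edge, some bag contains both endpoints; (iii) the bags containing any fixed vertex form a subtree. All hold, so the decomposition is valid with width 2 − 1 = 1.

Yes; width 1.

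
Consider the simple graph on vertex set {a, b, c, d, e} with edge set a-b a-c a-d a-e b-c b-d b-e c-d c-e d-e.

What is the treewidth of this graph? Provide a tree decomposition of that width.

With just one bag of size 5, the width is 5 − 1 = 4, so tw(G) ≤ 4. On the other hand G contains the 5-clique {a, b, c, d, e}. A clique must lie in a single bag of any decomposition, so no decomposition can have width below 4. Therefore the treewidth is 4.

Treewidth 4.
Bags: B1 = {a, b, c, d, e}
Tree: (single bag)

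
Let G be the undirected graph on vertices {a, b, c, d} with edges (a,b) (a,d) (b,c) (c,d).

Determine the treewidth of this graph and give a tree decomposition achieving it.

The largest bag has 3 vertices, giving width 2; this decomposition certifies tw(G) ≤ 2. For the lower bound, G contains the cycle c–d–a–b–c, so G is not a forest; only forests have treewidth ≤ 1, hence tw(G) ≥ 2. Hence tw(G) = 2 exactly.

Treewidth 2.
One optimal decomposition is:
Bags: B1 = {a, c, d}  B2 = {a, b, c}
Tree: B1–B2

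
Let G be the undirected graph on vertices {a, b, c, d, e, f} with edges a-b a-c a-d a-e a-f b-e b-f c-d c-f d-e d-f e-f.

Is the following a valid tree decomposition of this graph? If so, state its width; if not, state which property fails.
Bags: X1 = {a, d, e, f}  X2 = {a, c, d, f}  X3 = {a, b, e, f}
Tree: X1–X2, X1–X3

Every vertex of G appears in some bag (union = {a, b, c, d, e, f}); every edge is covered by a bag; and for each vertex v the set of bags containing v is connected in the bag tree. The decomposition is therefore valid. The largest bag has 4 vertices, so the width is 3.

Yes; width 3.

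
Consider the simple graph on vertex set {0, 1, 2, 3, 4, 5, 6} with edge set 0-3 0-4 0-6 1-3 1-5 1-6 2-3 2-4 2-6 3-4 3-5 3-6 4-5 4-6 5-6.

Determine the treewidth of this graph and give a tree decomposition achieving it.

Treewidth 3.
One such decomposition:
Bags: B1 = {3, 4, 5, 6}  B2 = {2, 3, 4, 6}  B3 = {0, 3, 4, 6}  B4 = {1, 3, 5, 6}
Tree: B1–B2, B2–B3, B1–B4

Each bag holds 4 vertices, so the decomposition has width 3, which upper-bounds the treewidth. Conversely, {1, 3, 5, 6} is a clique of size 4, and the vertices of any clique must share a bag in every tree decomposition; so some bag has ≥ 4 vertices and tw(G) ≥ 3. Combining the bounds, tw(G) = 3.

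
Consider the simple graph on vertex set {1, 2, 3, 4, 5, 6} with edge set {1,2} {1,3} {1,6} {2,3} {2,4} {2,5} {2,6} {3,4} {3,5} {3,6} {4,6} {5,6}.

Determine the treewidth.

3

A width-3 tree decomposition is:
Bags: B1 = {1, 2, 3, 6}  B2 = {2, 3, 4, 6}  B3 = {2, 3, 5, 6}
Tree: B1–B2, B1–B3
Every bag has size at most 4, so the width is 4 − 1 = 3 and tw(G) ≤ 3. On the other hand G contains the 4-clique {1, 2, 3, 6}. A clique must lie in a single bag of any decomposition, so no decomposition can have width below 3. Combining the bounds, tw(G) = 3.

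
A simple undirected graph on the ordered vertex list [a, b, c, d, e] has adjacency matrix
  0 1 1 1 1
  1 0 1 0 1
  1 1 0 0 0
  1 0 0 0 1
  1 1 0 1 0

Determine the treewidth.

A width-2 tree decomposition is:
Bags: B1 = {a, b, c}  B2 = {a, b, e}  B3 = {a, d, e}
Tree: B1–B2, B2–B3
Each bag holds 3 vertices, so the decomposition has width 2, which upper-bounds the treewidth. On the other hand G contains the 3-clique {a, d, e}. A clique must lie in a single bag of any decomposition, so no decomposition can have width below 2. Combining the bounds, tw(G) = 2.

2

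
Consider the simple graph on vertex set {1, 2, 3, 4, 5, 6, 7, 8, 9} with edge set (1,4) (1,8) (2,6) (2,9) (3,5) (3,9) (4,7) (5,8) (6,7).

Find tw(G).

A width-2 tree decomposition is:
Bags: B1 = {2, 3, 9}  B2 = {2, 3, 5}  B3 = {2, 5, 8}  B4 = {1, 2, 8}  B5 = {1, 2, 4}  B6 = {2, 4, 7}  B7 = {2, 6, 7}
Tree: B1–B2, B2–B3, B3–B4, B4–B5, B5–B6, B6–B7
The largest bag has 3 vertices, giving width 2; this decomposition certifies tw(G) ≤ 2. For the lower bound, G contains the cycle 2–9–3–5–8–1–4–7–6–2, so G is not a forest; only forests have treewidth ≤ 1, hence tw(G) ≥ 2. The upper and lower bounds meet at 2, so that is the treewidth.

2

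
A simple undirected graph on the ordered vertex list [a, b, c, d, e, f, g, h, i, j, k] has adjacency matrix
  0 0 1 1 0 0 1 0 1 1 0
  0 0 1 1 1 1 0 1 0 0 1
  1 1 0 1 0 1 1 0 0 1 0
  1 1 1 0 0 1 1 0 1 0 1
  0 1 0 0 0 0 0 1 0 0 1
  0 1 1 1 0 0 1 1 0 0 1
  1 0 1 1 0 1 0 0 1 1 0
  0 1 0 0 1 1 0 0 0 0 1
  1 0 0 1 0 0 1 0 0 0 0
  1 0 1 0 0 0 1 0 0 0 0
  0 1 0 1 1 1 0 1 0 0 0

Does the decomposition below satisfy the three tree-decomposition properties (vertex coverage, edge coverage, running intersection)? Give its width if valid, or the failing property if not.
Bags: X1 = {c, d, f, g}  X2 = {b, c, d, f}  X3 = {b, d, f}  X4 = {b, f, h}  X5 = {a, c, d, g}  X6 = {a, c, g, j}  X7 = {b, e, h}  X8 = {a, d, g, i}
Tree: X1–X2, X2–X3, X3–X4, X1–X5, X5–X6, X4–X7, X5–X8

A tree decomposition must satisfy three properties: every vertex lies in some bag; for every edge, both endpoints lie together in some bag; and for every vertex, the bags containing it form a connected subtree. Here vertex k appears in no bag, so the decomposition is invalid.

No — vertex k appears in no bag.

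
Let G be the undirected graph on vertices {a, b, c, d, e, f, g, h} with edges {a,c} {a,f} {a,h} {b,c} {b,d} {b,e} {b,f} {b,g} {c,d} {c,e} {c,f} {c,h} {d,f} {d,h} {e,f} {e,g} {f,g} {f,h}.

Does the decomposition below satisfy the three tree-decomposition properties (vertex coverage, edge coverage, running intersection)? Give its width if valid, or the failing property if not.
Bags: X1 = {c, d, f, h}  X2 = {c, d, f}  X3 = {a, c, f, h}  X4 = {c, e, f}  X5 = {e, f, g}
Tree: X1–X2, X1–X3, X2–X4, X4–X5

A tree decomposition must satisfy three properties: every vertex lies in some bag; for every edge, both endpoints lie together in some bag; and for every vertex, the bags containing it form a connected subtree. Here vertex b appears in no bag, so the decomposition is invalid.

No — vertex b appears in no bag.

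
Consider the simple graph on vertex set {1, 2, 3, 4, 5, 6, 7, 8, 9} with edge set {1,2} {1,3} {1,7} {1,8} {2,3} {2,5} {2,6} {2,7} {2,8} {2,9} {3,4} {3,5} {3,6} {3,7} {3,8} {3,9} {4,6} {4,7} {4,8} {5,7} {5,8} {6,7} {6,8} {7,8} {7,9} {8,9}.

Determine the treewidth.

4

A width-4 tree decomposition is:
Bags: B1 = {2, 3, 7, 8, 9}  B2 = {2, 3, 5, 7, 8}  B3 = {2, 3, 6, 7, 8}  B4 = {1, 2, 3, 7, 8}  B5 = {3, 4, 6, 7, 8}
Tree: B1–B2, B2–B3, B2–B4, B3–B5
Every bag has size at most 5, so the width is 5 − 1 = 4 and tw(G) ≤ 4. On the other hand G contains the 5-clique {1, 2, 3, 7, 8}. A clique must lie in a single bag of any decomposition, so no decomposition can have width below 4. Therefore the treewidth is 4.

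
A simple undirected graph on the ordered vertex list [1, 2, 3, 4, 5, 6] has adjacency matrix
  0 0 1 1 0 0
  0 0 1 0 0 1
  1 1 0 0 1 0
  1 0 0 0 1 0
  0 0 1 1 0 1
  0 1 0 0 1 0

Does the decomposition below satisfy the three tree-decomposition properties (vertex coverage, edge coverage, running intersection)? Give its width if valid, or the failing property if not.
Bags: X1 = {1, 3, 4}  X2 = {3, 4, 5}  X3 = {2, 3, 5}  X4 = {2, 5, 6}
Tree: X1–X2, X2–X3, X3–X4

Yes; width 2.

Checking the three conditions: (i) the bags cover all of {1, 2, 3, 4, 5, 6}; (ii) for each edge, some bag contains both endpoints; (iii) the bags containing any fixed vertex form a subtree. All hold, so the decomposition is valid with width 3 − 1 = 2.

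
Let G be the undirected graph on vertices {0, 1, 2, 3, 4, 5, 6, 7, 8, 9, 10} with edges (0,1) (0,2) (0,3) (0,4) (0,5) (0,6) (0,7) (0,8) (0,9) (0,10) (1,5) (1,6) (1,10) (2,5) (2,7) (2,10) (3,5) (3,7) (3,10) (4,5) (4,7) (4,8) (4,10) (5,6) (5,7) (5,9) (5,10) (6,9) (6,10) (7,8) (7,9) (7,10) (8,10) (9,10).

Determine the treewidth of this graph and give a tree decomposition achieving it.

Treewidth 4.
One such decomposition:
Bags: B1 = {0, 4, 5, 7, 10}  B2 = {0, 5, 7, 9, 10}  B3 = {0, 2, 5, 7, 10}  B4 = {0, 5, 6, 9, 10}  B5 = {0, 4, 7, 8, 10}  B6 = {0, 3, 5, 7, 10}  B7 = {0, 1, 5, 6, 10}
Tree: B1–B2, B2–B3, B2–B4, B1–B5, B2–B6, B4–B7

Every bag has size at most 5, so the width is 5 − 1 = 4 and tw(G) ≤ 4. Conversely, {0, 4, 7, 8, 10} is a clique of size 5, and the vertices of any clique must share a bag in every tree decomposition; so some bag has ≥ 5 vertices and tw(G) ≥ 4. Combining the bounds, tw(G) = 4.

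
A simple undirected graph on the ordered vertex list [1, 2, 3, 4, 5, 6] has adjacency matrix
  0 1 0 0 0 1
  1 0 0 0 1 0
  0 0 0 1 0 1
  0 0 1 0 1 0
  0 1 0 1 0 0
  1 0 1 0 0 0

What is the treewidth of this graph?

A width-2 tree decomposition is:
Bags: B1 = {1, 2, 6}  B2 = {2, 3, 6}  B3 = {2, 3, 4}  B4 = {2, 4, 5}
Tree: B1–B2, B2–B3, B3–B4
The largest bag has 3 vertices, giving width 2; this decomposition certifies tw(G) ≤ 2. For the lower bound, G contains the cycle 2–1–6–3–4–5–2, so G is not a forest; only forests have treewidth ≤ 1, hence tw(G) ≥ 2. Combining the bounds, tw(G) = 2.

2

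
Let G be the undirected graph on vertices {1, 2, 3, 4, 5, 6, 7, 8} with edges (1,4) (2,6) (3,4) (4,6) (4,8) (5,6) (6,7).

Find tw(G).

A width-1 tree decomposition is:
Bags: B1 = {2, 6}  B2 = {6, 7}  B3 = {4, 6}  B4 = {3, 4}  B5 = {4, 8}  B6 = {5, 6}  B7 = {1, 4}
Tree: B1–B2, B1–B3, B3–B4, B4–B5, B3–B6, B5–B7
Each bag holds 2 vertices, so the decomposition has width 1, which upper-bounds the treewidth. G has an edge, so its treewidth is at least 1. Combining the bounds, tw(G) = 1.

1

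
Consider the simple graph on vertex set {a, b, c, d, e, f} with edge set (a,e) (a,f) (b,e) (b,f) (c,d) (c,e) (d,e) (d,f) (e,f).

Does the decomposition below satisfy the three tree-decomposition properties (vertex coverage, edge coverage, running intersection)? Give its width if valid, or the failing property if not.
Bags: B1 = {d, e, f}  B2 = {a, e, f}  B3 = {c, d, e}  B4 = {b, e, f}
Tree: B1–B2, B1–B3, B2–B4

Vertex coverage: the bags together contain {a, b, c, d, e, f}, the full vertex set. Edge coverage: each edge of G has both endpoints in at least one bag. Running intersection: for every vertex, the bags containing it form a connected subtree. All three properties hold, so this is a valid tree decomposition of width max|bag| − 1 = 2, and hence tw(G) ≤ 2.

Yes; width 2.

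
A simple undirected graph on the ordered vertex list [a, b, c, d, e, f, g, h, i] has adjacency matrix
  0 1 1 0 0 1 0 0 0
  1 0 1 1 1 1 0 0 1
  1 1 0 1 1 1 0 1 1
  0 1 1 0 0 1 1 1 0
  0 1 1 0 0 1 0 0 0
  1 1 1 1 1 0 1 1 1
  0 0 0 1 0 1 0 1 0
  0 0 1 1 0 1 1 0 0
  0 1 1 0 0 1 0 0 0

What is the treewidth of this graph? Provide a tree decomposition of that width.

Each bag holds 4 vertices, so the decomposition has width 3, which upper-bounds the treewidth. For the lower bound, the 4 vertices {d, f, g, h} are pairwise adjacent, and any tree decomposition puts a clique entirely inside one bag — forcing width ≥ 3. The upper and lower bounds meet at 3, so that is the treewidth.

Treewidth 3.
Bags: B1 = {c, d, f, h}  B2 = {b, c, d, f}  B3 = {a, b, c, f}  B4 = {b, c, f, i}  B5 = {b, c, e, f}  B6 = {d, f, g, h}
Tree: B1–B2, B2–B3, B2–B4, B2–B5, B1–B6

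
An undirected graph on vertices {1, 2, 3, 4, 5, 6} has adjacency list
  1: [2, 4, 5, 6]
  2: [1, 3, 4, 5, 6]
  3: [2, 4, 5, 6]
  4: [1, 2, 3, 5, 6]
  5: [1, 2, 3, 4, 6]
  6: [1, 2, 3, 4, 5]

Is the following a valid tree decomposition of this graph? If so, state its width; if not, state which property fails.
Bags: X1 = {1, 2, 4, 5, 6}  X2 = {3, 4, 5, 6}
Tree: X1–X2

A tree decomposition must satisfy three properties: every vertex lies in some bag; for every edge, both endpoints lie together in some bag; and for every vertex, the bags containing it form a connected subtree. Here edge (2,3) lies in no bag, so the decomposition is invalid.

No — edge (2,3) lies in no bag.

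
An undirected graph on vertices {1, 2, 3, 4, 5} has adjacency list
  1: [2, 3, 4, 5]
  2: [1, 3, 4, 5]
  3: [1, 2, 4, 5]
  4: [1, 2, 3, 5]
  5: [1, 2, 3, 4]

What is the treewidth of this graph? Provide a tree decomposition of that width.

Treewidth 4.
One such decomposition:
Bags: B1 = {1, 2, 3, 4, 5}
Tree: (single bag)

A single bag containing all 5 vertices is trivially a valid decomposition of width 4. Conversely, {1, 2, 3, 4, 5} is a clique of size 5, and the vertices of any clique must share a bag in every tree decomposition; so some bag has ≥ 5 vertices and tw(G) ≥ 4. The upper and lower bounds meet at 4, so that is the treewidth.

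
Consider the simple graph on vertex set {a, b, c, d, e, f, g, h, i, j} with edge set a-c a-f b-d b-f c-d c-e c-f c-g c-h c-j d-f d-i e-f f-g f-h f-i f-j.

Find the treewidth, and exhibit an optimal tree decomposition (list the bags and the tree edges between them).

Treewidth 2.
Bags: B1 = {d, f, i}  B2 = {c, d, f}  B3 = {a, c, f}  B4 = {c, f, h}  B5 = {c, f, g}  B6 = {c, e, f}  B7 = {b, d, f}  B8 = {c, f, j}
Tree: B1–B2, B2–B3, B2–B4, B4–B5, B5–B6, B1–B7, B3–B8

Every bag has size at most 3, so the width is 3 − 1 = 2 and tw(G) ≤ 2. On the other hand G contains the 3-clique {c, d, f}. A clique must lie in a single bag of any decomposition, so no decomposition can have width below 2. Hence tw(G) = 2 exactly.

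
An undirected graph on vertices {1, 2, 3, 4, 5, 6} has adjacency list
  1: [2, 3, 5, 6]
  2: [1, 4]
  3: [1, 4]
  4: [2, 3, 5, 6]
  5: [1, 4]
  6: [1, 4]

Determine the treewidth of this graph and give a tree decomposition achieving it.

Treewidth 2.
One such decomposition:
Bags: B1 = {1, 3, 4}  B2 = {1, 4, 5}  B3 = {1, 2, 4}  B4 = {1, 4, 6}
Tree: B1–B2, B2–B3, B3–B4

Each bag holds 3 vertices, so the decomposition has width 2, which upper-bounds the treewidth. Since 3–1–5–4–3 is a cycle in G, G is not acyclic. Forests are exactly the graphs of treewidth ≤ 1, so tw(G) ≥ 2. Hence tw(G) = 2 exactly.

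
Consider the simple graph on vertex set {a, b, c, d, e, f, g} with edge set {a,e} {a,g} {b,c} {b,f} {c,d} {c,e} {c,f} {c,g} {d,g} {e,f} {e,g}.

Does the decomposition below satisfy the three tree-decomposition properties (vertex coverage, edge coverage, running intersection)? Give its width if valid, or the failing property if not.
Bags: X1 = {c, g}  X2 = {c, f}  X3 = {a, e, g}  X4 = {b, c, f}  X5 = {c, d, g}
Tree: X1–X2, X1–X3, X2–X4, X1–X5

A tree decomposition must satisfy three properties: every vertex lies in some bag; for every edge, both endpoints lie together in some bag; and for every vertex, the bags containing it form a connected subtree. Here edge (e,c) lies in no bag, so the decomposition is invalid.

No — edge (e,c) lies in no bag.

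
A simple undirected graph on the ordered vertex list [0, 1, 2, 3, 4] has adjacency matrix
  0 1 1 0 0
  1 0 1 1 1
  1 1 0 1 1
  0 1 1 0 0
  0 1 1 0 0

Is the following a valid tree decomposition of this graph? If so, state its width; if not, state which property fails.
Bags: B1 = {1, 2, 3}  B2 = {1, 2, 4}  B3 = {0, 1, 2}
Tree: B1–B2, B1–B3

Yes; width 2.

Every vertex of G appears in some bag (union = {0, 1, 2, 3, 4}); every edge is covered by a bag; and for each vertex v the set of bags containing v is connected in the bag tree. The decomposition is therefore valid. The largest bag has 3 vertices, so the width is 2.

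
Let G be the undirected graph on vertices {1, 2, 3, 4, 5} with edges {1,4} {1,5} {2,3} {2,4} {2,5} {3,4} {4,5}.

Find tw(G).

2

A width-2 tree decomposition is:
Bags: B1 = {2, 3, 4}  B2 = {2, 4, 5}  B3 = {1, 4, 5}
Tree: B1–B2, B2–B3
Each bag holds 3 vertices, so the decomposition has width 2, which upper-bounds the treewidth. Conversely, {1, 4, 5} is a clique of size 3, and the vertices of any clique must share a bag in every tree decomposition; so some bag has ≥ 3 vertices and tw(G) ≥ 2. Hence tw(G) = 2 exactly.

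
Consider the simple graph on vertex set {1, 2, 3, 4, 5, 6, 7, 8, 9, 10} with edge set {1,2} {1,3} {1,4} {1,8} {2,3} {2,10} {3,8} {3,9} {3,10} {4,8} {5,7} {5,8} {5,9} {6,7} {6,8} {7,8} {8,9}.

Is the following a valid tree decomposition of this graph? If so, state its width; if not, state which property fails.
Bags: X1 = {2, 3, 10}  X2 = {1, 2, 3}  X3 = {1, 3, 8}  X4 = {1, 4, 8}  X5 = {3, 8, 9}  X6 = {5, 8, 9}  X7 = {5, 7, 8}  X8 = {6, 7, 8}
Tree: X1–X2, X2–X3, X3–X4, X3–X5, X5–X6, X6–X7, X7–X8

Yes; width 2.

Checking the three conditions: (i) the bags cover all of {1, 2, 3, 4, 5, 6, 7, 8, 9, 10}; (ii) for each edge, some bag contains both endpoints; (iii) the bags containing any fixed vertex form a subtree. All hold, so the decomposition is valid with width 3 − 1 = 2.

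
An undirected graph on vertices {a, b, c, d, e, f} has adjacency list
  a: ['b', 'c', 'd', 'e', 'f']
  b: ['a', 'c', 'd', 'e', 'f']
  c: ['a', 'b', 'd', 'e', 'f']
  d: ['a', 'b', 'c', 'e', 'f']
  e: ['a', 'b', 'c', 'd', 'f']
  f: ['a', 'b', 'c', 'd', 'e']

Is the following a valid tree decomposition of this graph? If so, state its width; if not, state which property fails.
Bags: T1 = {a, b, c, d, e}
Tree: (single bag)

No — vertex f appears in no bag.

A tree decomposition must satisfy three properties: every vertex lies in some bag; for every edge, both endpoints lie together in some bag; and for every vertex, the bags containing it form a connected subtree. Here vertex f appears in no bag, so the decomposition is invalid.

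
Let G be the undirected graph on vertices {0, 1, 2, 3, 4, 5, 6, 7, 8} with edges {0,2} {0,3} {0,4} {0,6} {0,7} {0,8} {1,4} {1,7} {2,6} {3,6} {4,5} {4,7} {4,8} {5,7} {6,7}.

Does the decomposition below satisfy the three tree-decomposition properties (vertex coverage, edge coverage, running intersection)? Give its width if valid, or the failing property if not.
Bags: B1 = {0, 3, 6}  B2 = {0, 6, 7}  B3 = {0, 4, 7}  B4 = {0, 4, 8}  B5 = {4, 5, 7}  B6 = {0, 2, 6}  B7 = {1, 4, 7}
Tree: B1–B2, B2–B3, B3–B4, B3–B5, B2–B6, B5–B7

Every vertex of G appears in some bag (union = {0, 1, 2, 3, 4, 5, 6, 7, 8}); every edge is covered by a bag; and for each vertex v the set of bags containing v is connected in the bag tree. The decomposition is therefore valid. The largest bag has 3 vertices, so the width is 2.

Yes; width 2.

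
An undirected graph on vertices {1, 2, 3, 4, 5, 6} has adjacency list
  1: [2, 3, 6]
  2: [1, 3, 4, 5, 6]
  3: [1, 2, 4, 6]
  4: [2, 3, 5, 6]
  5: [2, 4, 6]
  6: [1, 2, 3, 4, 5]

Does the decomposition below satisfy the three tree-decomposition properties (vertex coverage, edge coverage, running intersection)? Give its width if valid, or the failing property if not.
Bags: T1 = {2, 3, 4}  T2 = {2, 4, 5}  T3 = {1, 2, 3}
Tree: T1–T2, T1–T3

No — vertex 6 appears in no bag.

A tree decomposition must satisfy three properties: every vertex lies in some bag; for every edge, both endpoints lie together in some bag; and for every vertex, the bags containing it form a connected subtree. Here vertex 6 appears in no bag, so the decomposition is invalid.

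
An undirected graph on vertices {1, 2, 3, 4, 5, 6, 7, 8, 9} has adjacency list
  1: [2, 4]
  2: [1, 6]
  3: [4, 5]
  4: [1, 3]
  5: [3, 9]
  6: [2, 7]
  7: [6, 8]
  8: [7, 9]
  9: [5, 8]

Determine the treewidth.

A width-2 tree decomposition is:
Bags: B1 = {6, 7, 8}  B2 = {6, 8, 9}  B3 = {5, 6, 9}  B4 = {3, 5, 6}  B5 = {3, 4, 6}  B6 = {1, 4, 6}  B7 = {1, 2, 6}
Tree: B1–B2, B2–B3, B3–B4, B4–B5, B5–B6, B6–B7
Each bag holds 3 vertices, so the decomposition has width 2, which upper-bounds the treewidth. The edges 6–7–8–9–5–3–4–1–2–6 form a cycle, so G is not a tree and its treewidth is at least 2. The upper and lower bounds meet at 2, so that is the treewidth.

2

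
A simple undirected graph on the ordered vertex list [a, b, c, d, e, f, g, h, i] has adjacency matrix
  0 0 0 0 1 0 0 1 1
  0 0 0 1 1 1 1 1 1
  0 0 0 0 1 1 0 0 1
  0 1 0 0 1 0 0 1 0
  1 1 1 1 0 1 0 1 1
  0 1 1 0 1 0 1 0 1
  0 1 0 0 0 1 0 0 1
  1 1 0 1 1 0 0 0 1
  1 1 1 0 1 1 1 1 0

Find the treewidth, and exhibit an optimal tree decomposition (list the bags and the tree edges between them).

Each bag holds 4 vertices, so the decomposition has width 3, which upper-bounds the treewidth. Conversely, {b, d, e, h} is a clique of size 4, and the vertices of any clique must share a bag in every tree decomposition; so some bag has ≥ 4 vertices and tw(G) ≥ 3. Combining the bounds, tw(G) = 3.

Treewidth 3.
Bags: B1 = {b, e, f, i}  B2 = {b, e, h, i}  B3 = {b, d, e, h}  B4 = {b, f, g, i}  B5 = {a, e, h, i}  B6 = {c, e, f, i}
Tree: B1–B2, B2–B3, B1–B4, B2–B5, B1–B6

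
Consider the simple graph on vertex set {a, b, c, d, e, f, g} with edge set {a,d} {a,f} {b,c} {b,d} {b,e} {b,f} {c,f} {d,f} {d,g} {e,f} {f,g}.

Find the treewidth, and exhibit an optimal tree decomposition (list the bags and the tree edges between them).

Treewidth 2.
Bags: B1 = {b, d, f}  B2 = {a, d, f}  B3 = {b, c, f}  B4 = {b, e, f}  B5 = {d, f, g}
Tree: B1–B2, B1–B3, B3–B4, B1–B5

Each bag holds 3 vertices, so the decomposition has width 2, which upper-bounds the treewidth. For the lower bound, the 3 vertices {d, f, g} are pairwise adjacent, and any tree decomposition puts a clique entirely inside one bag — forcing width ≥ 2. Combining the bounds, tw(G) = 2.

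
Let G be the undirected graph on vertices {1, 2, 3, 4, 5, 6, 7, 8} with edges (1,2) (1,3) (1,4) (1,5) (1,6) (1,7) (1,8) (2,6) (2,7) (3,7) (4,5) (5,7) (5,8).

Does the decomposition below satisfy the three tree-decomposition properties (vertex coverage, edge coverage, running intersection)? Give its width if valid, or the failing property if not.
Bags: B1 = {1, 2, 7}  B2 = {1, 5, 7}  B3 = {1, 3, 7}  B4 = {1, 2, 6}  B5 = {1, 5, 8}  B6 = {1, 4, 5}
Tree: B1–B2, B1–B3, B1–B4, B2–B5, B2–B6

Yes; width 2.

Checking the three conditions: (i) the bags cover all of {1, 2, 3, 4, 5, 6, 7, 8}; (ii) for each edge, some bag contains both endpoints; (iii) the bags containing any fixed vertex form a subtree. All hold, so the decomposition is valid with width 3 − 1 = 2.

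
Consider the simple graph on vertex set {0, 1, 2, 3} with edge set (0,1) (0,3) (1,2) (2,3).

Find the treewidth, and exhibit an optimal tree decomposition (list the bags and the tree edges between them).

The largest bag has 3 vertices, giving width 2; this decomposition certifies tw(G) ≤ 2. Since 2–3–0–1–2 is a cycle in G, G is not acyclic. Forests are exactly the graphs of treewidth ≤ 1, so tw(G) ≥ 2. Hence tw(G) = 2 exactly.

Treewidth 2.
Bags: B1 = {0, 2, 3}  B2 = {0, 1, 2}
Tree: B1–B2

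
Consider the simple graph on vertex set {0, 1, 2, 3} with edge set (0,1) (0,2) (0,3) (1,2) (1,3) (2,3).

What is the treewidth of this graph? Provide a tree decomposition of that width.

With just one bag of size 4, the width is 4 − 1 = 3, so tw(G) ≤ 3. For the lower bound, the 4 vertices {0, 1, 2, 3} are pairwise adjacent, and any tree decomposition puts a clique entirely inside one bag — forcing width ≥ 3. Therefore the treewidth is 3.

Treewidth 3.
One such decomposition:
Bags: B1 = {0, 1, 2, 3}
Tree: (single bag)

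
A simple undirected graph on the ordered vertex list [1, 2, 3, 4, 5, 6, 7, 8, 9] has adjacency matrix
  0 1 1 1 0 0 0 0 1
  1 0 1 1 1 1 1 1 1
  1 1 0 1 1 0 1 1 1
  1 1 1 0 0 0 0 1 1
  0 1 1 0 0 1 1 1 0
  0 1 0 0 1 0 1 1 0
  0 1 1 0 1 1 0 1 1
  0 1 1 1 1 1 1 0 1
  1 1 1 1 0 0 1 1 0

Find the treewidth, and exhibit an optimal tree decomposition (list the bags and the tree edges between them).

Treewidth 4.
Bags: B1 = {2, 3, 5, 7, 8}  B2 = {2, 3, 7, 8, 9}  B3 = {2, 3, 4, 8, 9}  B4 = {2, 5, 6, 7, 8}  B5 = {1, 2, 3, 4, 9}
Tree: B1–B2, B2–B3, B1–B4, B3–B5

Every bag has size at most 5, so the width is 5 − 1 = 4 and tw(G) ≤ 4. Conversely, {2, 3, 4, 8, 9} is a clique of size 5, and the vertices of any clique must share a bag in every tree decomposition; so some bag has ≥ 5 vertices and tw(G) ≥ 4. Hence tw(G) = 4 exactly.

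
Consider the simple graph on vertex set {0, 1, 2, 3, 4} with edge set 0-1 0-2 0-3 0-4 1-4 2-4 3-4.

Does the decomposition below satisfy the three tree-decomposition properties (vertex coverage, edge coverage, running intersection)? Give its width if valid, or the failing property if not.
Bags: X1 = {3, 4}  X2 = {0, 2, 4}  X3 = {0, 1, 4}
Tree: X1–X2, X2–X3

No — edge (0,3) lies in no bag.

A tree decomposition must satisfy three properties: every vertex lies in some bag; for every edge, both endpoints lie together in some bag; and for every vertex, the bags containing it form a connected subtree. Here edge (0,3) lies in no bag, so the decomposition is invalid.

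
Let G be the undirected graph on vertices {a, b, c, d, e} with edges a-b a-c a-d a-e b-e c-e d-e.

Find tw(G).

2

A width-2 tree decomposition is:
Bags: B1 = {a, b, e}  B2 = {a, d, e}  B3 = {a, c, e}
Tree: B1–B2, B1–B3
The largest bag has 3 vertices, giving width 2; this decomposition certifies tw(G) ≤ 2. On the other hand G contains the 3-clique {a, d, e}. A clique must lie in a single bag of any decomposition, so no decomposition can have width below 2. Combining the bounds, tw(G) = 2.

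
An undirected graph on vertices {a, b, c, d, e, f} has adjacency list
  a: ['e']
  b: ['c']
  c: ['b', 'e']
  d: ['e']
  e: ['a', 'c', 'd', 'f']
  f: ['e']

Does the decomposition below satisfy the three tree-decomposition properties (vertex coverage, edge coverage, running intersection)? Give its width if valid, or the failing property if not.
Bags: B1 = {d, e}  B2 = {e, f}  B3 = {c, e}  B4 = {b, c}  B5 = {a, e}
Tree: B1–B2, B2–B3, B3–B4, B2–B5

Yes; width 1.

Every vertex of G appears in some bag (union = {a, b, c, d, e, f}); every edge is covered by a bag; and for each vertex v the set of bags containing v is connected in the bag tree. The decomposition is therefore valid. The largest bag has 2 vertices, so the width is 1.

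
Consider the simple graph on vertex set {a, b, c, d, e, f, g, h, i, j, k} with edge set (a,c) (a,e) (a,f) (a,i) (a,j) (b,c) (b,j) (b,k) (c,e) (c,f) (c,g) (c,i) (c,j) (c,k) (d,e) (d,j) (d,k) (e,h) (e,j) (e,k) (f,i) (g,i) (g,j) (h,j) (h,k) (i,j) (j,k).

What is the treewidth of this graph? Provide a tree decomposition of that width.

Treewidth 3.
One optimal decomposition is:
Bags: B1 = {c, e, j, k}  B2 = {a, c, e, j}  B3 = {b, c, j, k}  B4 = {a, c, i, j}  B5 = {e, h, j, k}  B6 = {d, e, j, k}  B7 = {a, c, f, i}  B8 = {c, g, i, j}
Tree: B1–B2, B1–B3, B2–B4, B1–B5, B5–B6, B4–B7, B4–B8

Each bag holds 4 vertices, so the decomposition has width 3, which upper-bounds the treewidth. For the lower bound, the 4 vertices {d, e, j, k} are pairwise adjacent, and any tree decomposition puts a clique entirely inside one bag — forcing width ≥ 3. The upper and lower bounds meet at 3, so that is the treewidth.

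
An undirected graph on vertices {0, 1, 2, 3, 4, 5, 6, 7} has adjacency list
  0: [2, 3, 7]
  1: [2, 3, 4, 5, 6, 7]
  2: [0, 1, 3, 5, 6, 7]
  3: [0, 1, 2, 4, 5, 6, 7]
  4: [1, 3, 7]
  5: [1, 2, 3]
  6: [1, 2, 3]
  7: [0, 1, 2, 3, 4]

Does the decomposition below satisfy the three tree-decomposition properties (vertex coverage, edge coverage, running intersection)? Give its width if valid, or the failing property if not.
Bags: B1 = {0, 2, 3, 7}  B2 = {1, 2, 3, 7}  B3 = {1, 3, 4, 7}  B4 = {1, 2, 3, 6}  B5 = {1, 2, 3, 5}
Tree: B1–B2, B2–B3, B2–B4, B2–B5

Vertex coverage: the bags together contain {0, 1, 2, 3, 4, 5, 6, 7}, the full vertex set. Edge coverage: each edge of G has both endpoints in at least one bag. Running intersection: for every vertex, the bags containing it form a connected subtree. All three properties hold, so this is a valid tree decomposition of width max|bag| − 1 = 3, and hence tw(G) ≤ 3.

Yes; width 3.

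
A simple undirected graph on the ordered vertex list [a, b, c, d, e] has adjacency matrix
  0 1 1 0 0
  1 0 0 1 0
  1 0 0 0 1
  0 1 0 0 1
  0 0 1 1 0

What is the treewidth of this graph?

A width-2 tree decomposition is:
Bags: B1 = {a, b, c}  B2 = {b, c, d}  B3 = {c, d, e}
Tree: B1–B2, B2–B3
Each bag holds 3 vertices, so the decomposition has width 2, which upper-bounds the treewidth. Since c–a–b–d–e–c is a cycle in G, G is not acyclic. Forests are exactly the graphs of treewidth ≤ 1, so tw(G) ≥ 2. Hence tw(G) = 2 exactly.

2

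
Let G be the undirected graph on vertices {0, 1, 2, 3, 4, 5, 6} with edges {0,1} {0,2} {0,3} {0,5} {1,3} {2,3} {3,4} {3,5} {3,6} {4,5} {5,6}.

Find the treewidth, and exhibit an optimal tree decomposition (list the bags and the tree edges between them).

Treewidth 2.
Bags: B1 = {3, 5, 6}  B2 = {3, 4, 5}  B3 = {0, 3, 5}  B4 = {0, 1, 3}  B5 = {0, 2, 3}
Tree: B1–B2, B2–B3, B3–B4, B3–B5

The largest bag has 3 vertices, giving width 2; this decomposition certifies tw(G) ≤ 2. For the lower bound, the 3 vertices {0, 1, 3} are pairwise adjacent, and any tree decomposition puts a clique entirely inside one bag — forcing width ≥ 2. Hence tw(G) = 2 exactly.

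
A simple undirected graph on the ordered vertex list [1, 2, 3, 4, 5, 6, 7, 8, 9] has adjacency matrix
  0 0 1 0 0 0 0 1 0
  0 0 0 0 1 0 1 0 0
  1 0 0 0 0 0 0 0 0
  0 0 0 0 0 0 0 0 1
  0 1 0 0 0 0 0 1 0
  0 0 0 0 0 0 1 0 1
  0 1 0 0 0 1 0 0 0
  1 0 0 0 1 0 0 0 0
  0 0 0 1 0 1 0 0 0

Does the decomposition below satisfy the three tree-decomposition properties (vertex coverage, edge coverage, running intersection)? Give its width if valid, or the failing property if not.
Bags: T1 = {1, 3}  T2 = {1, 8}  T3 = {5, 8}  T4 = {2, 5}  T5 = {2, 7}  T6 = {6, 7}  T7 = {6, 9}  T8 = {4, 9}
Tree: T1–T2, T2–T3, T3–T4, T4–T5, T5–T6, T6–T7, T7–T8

Yes; width 1.

Vertex coverage: the bags together contain {1, 2, 3, 4, 5, 6, 7, 8, 9}, the full vertex set. Edge coverage: each edge of G has both endpoints in at least one bag. Running intersection: for every vertex, the bags containing it form a connected subtree. All three properties hold, so this is a valid tree decomposition of width max|bag| − 1 = 1, and hence tw(G) ≤ 1.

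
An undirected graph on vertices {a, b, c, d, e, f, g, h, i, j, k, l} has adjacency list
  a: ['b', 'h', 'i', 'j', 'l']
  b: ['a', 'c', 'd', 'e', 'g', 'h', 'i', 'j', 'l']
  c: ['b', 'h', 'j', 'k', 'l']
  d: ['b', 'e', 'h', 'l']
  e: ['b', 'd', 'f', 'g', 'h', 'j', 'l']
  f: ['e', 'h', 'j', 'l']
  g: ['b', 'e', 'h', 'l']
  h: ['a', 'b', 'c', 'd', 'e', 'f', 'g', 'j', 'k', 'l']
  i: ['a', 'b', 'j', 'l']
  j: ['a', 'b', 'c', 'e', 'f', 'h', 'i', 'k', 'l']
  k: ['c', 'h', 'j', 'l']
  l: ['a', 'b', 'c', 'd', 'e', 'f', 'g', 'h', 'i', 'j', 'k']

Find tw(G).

A width-4 tree decomposition is:
Bags: B1 = {b, d, e, h, l}  B2 = {b, e, h, j, l}  B3 = {b, c, h, j, l}  B4 = {a, b, h, j, l}  B5 = {a, b, i, j, l}  B6 = {e, f, h, j, l}  B7 = {b, e, g, h, l}  B8 = {c, h, j, k, l}
Tree: B1–B2, B2–B3, B2–B4, B4–B5, B2–B6, B1–B7, B3–B8
The largest bag has 5 vertices, giving width 4; this decomposition certifies tw(G) ≤ 4. Conversely, {e, f, h, j, l} is a clique of size 5, and the vertices of any clique must share a bag in every tree decomposition; so some bag has ≥ 5 vertices and tw(G) ≥ 4. Therefore the treewidth is 4.

4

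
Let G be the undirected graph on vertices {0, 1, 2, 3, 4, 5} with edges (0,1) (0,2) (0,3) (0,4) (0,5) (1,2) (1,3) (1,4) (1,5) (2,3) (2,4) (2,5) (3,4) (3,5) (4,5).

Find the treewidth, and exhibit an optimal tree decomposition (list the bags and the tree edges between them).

Treewidth 5.
One such decomposition:
Bags: B1 = {0, 1, 2, 3, 4, 5}
Tree: (single bag)

A single bag containing all 6 vertices is trivially a valid decomposition of width 5. For the lower bound, the 6 vertices {0, 1, 2, 3, 4, 5} are pairwise adjacent, and any tree decomposition puts a clique entirely inside one bag — forcing width ≥ 5. Combining the bounds, tw(G) = 5.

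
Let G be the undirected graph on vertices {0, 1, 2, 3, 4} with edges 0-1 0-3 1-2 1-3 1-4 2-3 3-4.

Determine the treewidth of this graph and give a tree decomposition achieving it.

Treewidth 2.
One such decomposition:
Bags: B1 = {1, 3, 4}  B2 = {0, 1, 3}  B3 = {1, 2, 3}
Tree: B1–B2, B1–B3

The largest bag has 3 vertices, giving width 2; this decomposition certifies tw(G) ≤ 2. On the other hand G contains the 3-clique {0, 1, 3}. A clique must lie in a single bag of any decomposition, so no decomposition can have width below 2. The upper and lower bounds meet at 2, so that is the treewidth.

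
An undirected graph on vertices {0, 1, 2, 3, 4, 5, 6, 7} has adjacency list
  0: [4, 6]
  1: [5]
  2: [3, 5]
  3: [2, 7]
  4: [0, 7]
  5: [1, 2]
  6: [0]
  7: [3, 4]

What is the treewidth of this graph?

1

A width-1 tree decomposition is:
Bags: B1 = {0, 6}  B2 = {0, 4}  B3 = {4, 7}  B4 = {3, 7}  B5 = {2, 3}  B6 = {2, 5}  B7 = {1, 5}
Tree: B1–B2, B2–B3, B3–B4, B4–B5, B5–B6, B6–B7
Each bag holds 2 vertices, so the decomposition has width 1, which upper-bounds the treewidth. Any graph with an edge has treewidth ≥ 1, and G has the edge 6–0. The upper and lower bounds meet at 1, so that is the treewidth.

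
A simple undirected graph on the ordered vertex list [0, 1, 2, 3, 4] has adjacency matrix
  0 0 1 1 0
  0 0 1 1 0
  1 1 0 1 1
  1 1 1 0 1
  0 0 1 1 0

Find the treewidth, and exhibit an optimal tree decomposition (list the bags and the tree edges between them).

Treewidth 2.
One such decomposition:
Bags: B1 = {2, 3, 4}  B2 = {0, 2, 3}  B3 = {1, 2, 3}
Tree: B1–B2, B2–B3

The largest bag has 3 vertices, giving width 2; this decomposition certifies tw(G) ≤ 2. For the lower bound, the 3 vertices {0, 2, 3} are pairwise adjacent, and any tree decomposition puts a clique entirely inside one bag — forcing width ≥ 2. Therefore the treewidth is 2.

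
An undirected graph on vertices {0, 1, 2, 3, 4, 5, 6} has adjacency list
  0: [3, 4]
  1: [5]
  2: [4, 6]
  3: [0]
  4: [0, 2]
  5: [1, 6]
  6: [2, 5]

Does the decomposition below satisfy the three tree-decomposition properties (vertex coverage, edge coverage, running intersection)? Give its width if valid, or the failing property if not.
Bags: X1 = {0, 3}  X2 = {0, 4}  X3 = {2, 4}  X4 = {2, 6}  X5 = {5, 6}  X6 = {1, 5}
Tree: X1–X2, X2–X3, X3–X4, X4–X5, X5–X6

Checking the three conditions: (i) the bags cover all of {0, 1, 2, 3, 4, 5, 6}; (ii) for each edge, some bag contains both endpoints; (iii) the bags containing any fixed vertex form a subtree. All hold, so the decomposition is valid with width 2 − 1 = 1.

Yes; width 1.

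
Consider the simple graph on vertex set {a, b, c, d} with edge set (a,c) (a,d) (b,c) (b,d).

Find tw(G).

A width-2 tree decomposition is:
Bags: B1 = {b, c, d}  B2 = {a, c, d}
Tree: B1–B2
The largest bag has 3 vertices, giving width 2; this decomposition certifies tw(G) ≤ 2. Since c–b–d–a–c is a cycle in G, G is not acyclic. Forests are exactly the graphs of treewidth ≤ 1, so tw(G) ≥ 2. Therefore the treewidth is 2.

2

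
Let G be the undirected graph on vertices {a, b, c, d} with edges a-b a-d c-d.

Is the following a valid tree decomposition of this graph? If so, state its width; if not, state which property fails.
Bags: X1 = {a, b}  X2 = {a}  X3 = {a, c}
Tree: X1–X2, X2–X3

A tree decomposition must satisfy three properties: every vertex lies in some bag; for every edge, both endpoints lie together in some bag; and for every vertex, the bags containing it form a connected subtree. Here vertex d appears in no bag, so the decomposition is invalid.

No — vertex d appears in no bag.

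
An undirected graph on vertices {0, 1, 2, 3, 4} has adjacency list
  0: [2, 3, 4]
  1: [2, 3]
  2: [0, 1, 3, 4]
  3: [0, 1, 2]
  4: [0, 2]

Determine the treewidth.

A width-2 tree decomposition is:
Bags: B1 = {0, 2, 3}  B2 = {1, 2, 3}  B3 = {0, 2, 4}
Tree: B1–B2, B1–B3
Every bag has size at most 3, so the width is 3 − 1 = 2 and tw(G) ≤ 2. For the lower bound, the 3 vertices {0, 2, 3} are pairwise adjacent, and any tree decomposition puts a clique entirely inside one bag — forcing width ≥ 2. Therefore the treewidth is 2.

2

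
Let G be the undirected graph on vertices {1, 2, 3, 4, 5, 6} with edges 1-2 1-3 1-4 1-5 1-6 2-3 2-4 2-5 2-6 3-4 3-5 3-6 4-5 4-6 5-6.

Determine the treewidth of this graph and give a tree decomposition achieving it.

Treewidth 5.
Bags: B1 = {1, 2, 3, 4, 5, 6}
Tree: (single bag)

A single bag containing all 6 vertices is trivially a valid decomposition of width 5. On the other hand G contains the 6-clique {1, 2, 3, 4, 5, 6}. A clique must lie in a single bag of any decomposition, so no decomposition can have width below 5. The upper and lower bounds meet at 5, so that is the treewidth.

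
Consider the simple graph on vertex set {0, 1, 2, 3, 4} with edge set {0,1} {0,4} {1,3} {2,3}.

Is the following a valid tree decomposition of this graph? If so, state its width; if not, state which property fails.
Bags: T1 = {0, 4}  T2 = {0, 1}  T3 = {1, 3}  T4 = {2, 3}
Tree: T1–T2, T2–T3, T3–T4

Every vertex of G appears in some bag (union = {0, 1, 2, 3, 4}); every edge is covered by a bag; and for each vertex v the set of bags containing v is connected in the bag tree. The decomposition is therefore valid. The largest bag has 2 vertices, so the width is 1.

Yes; width 1.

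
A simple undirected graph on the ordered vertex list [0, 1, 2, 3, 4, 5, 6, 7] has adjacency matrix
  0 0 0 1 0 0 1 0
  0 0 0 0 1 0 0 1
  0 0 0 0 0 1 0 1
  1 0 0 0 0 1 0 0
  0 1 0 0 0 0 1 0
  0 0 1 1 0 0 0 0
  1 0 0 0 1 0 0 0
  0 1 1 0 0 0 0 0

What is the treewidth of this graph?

2

A width-2 tree decomposition is:
Bags: B1 = {2, 3, 5}  B2 = {0, 2, 3}  B3 = {0, 2, 6}  B4 = {2, 4, 6}  B5 = {1, 2, 4}  B6 = {1, 2, 7}
Tree: B1–B2, B2–B3, B3–B4, B4–B5, B5–B6
The largest bag has 3 vertices, giving width 2; this decomposition certifies tw(G) ≤ 2. The edges 2–5–3–0–6–4–1–7–2 form a cycle, so G is not a tree and its treewidth is at least 2. Therefore the treewidth is 2.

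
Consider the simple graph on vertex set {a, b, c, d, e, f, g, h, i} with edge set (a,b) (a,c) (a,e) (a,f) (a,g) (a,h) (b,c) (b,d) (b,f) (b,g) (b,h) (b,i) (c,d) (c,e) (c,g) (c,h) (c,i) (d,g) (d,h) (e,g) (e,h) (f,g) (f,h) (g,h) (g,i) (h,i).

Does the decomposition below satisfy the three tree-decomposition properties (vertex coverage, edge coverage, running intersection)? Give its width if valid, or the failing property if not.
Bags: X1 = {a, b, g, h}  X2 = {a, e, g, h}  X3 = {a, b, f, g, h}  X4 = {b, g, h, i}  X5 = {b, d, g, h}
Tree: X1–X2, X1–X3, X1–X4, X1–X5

A tree decomposition must satisfy three properties: every vertex lies in some bag; for every edge, both endpoints lie together in some bag; and for every vertex, the bags containing it form a connected subtree. Here vertex c appears in no bag, so the decomposition is invalid.

No — vertex c appears in no bag.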